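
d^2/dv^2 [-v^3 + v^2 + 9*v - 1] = 2 - 6*v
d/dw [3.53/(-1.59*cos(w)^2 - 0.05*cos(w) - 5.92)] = -(11.2254*cos(w) + 0.1765)*sin(w)/(1.59*cos(w)^2 + 0.05*cos(w) + 5.92)^2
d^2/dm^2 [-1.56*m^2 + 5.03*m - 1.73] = -3.12000000000000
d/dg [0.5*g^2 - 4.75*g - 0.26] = 1.0*g - 4.75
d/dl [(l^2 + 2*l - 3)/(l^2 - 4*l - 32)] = 2*(-3*l^2 - 29*l - 38)/(l^4 - 8*l^3 - 48*l^2 + 256*l + 1024)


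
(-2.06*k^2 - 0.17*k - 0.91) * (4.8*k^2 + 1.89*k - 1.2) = -9.888*k^4 - 4.7094*k^3 - 2.2173*k^2 - 1.5159*k + 1.092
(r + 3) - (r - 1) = 4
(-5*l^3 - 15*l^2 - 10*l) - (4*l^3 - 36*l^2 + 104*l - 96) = -9*l^3 + 21*l^2 - 114*l + 96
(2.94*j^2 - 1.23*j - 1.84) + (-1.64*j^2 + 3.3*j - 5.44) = 1.3*j^2 + 2.07*j - 7.28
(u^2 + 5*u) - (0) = u^2 + 5*u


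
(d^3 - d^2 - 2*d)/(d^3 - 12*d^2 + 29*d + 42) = d*(d - 2)/(d^2 - 13*d + 42)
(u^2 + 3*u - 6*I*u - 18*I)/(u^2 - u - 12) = (u - 6*I)/(u - 4)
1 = 1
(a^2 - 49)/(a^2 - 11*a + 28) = (a + 7)/(a - 4)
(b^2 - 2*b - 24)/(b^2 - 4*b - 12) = (b + 4)/(b + 2)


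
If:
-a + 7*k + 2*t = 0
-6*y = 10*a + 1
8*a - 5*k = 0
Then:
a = -3*y/5 - 1/10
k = -24*y/25 - 4/25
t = 153*y/50 + 51/100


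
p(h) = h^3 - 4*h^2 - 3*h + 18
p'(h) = 3*h^2 - 8*h - 3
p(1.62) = 6.89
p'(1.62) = -8.09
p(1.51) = 7.79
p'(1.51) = -8.24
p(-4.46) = -136.90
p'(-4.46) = 92.35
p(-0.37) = 18.51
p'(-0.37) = 0.37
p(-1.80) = 4.61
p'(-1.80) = 21.12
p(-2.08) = -2.06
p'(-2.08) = 26.62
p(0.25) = 17.02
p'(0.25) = -4.81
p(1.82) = 5.32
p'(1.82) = -7.62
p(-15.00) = -4212.00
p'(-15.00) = 792.00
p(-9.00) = -1008.00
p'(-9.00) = 312.00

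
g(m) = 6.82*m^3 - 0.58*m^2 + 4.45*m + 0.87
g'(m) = 20.46*m^2 - 1.16*m + 4.45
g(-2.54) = -125.93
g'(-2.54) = 139.40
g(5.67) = 1250.63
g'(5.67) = 655.64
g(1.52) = 30.24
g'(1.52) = 49.96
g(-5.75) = -1340.44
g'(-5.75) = 687.58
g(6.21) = 1639.41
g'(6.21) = 786.27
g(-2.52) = -123.17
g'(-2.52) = 137.30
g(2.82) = 161.75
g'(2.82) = 163.88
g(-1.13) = -14.74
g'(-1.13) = 31.89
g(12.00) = 11755.71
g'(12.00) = 2936.77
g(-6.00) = -1519.83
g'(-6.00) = 747.97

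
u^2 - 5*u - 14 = (u - 7)*(u + 2)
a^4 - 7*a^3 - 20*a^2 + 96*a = a*(a - 8)*(a - 3)*(a + 4)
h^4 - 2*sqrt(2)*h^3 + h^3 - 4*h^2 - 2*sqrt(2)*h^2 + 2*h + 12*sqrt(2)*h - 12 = (h - 2)*(h + 3)*(h - sqrt(2))^2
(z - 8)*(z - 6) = z^2 - 14*z + 48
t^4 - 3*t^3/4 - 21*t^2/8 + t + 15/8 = (t - 3/2)*(t - 5/4)*(t + 1)^2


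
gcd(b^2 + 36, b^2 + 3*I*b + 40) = 1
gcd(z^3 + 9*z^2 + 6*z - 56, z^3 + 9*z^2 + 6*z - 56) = z^3 + 9*z^2 + 6*z - 56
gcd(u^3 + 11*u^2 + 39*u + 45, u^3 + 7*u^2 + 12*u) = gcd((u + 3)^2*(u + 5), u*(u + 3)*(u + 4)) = u + 3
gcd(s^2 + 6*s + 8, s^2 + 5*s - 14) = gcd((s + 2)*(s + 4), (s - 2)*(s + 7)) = 1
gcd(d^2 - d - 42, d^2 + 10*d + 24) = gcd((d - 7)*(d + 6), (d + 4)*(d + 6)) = d + 6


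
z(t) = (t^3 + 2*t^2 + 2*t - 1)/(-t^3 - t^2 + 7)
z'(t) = (3*t^2 + 2*t)*(t^3 + 2*t^2 + 2*t - 1)/(-t^3 - t^2 + 7)^2 + (3*t^2 + 4*t + 2)/(-t^3 - t^2 + 7)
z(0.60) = 0.18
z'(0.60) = 0.92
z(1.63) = 963.70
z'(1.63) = 877477.60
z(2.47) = -2.20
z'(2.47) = 1.48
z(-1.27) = -0.32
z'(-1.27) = 0.14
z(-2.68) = -0.59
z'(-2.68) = 0.17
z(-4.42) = -0.77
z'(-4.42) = 0.06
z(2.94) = -1.76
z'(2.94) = 0.60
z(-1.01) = -0.29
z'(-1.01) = 0.10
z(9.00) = -1.13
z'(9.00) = 0.02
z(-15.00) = -0.94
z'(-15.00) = 0.00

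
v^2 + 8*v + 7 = (v + 1)*(v + 7)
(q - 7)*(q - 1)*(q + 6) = q^3 - 2*q^2 - 41*q + 42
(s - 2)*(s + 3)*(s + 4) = s^3 + 5*s^2 - 2*s - 24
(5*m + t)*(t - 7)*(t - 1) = 5*m*t^2 - 40*m*t + 35*m + t^3 - 8*t^2 + 7*t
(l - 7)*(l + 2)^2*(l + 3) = l^4 - 33*l^2 - 100*l - 84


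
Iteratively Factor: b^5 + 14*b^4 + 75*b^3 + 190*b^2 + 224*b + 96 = (b + 4)*(b^4 + 10*b^3 + 35*b^2 + 50*b + 24) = (b + 3)*(b + 4)*(b^3 + 7*b^2 + 14*b + 8) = (b + 1)*(b + 3)*(b + 4)*(b^2 + 6*b + 8) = (b + 1)*(b + 3)*(b + 4)^2*(b + 2)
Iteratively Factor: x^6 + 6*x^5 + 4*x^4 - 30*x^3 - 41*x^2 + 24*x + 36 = (x + 3)*(x^5 + 3*x^4 - 5*x^3 - 15*x^2 + 4*x + 12) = (x + 1)*(x + 3)*(x^4 + 2*x^3 - 7*x^2 - 8*x + 12) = (x + 1)*(x + 3)^2*(x^3 - x^2 - 4*x + 4) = (x - 2)*(x + 1)*(x + 3)^2*(x^2 + x - 2) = (x - 2)*(x - 1)*(x + 1)*(x + 3)^2*(x + 2)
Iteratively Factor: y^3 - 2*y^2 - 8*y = (y - 4)*(y^2 + 2*y) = (y - 4)*(y + 2)*(y)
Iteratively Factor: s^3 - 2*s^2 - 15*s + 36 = (s + 4)*(s^2 - 6*s + 9) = (s - 3)*(s + 4)*(s - 3)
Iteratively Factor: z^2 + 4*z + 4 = (z + 2)*(z + 2)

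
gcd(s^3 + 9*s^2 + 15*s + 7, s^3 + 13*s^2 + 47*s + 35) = s^2 + 8*s + 7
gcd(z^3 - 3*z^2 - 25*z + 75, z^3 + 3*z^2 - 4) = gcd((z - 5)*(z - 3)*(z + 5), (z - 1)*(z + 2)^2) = 1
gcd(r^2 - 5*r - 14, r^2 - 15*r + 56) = r - 7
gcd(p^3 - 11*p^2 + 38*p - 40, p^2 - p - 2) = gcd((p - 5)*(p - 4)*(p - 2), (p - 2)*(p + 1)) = p - 2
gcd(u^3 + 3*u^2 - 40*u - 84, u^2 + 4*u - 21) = u + 7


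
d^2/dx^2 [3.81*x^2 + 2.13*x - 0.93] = 7.62000000000000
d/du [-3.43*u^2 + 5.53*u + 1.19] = 5.53 - 6.86*u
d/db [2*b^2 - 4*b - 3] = 4*b - 4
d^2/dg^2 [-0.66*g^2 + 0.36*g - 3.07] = -1.32000000000000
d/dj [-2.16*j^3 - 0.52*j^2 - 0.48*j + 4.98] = -6.48*j^2 - 1.04*j - 0.48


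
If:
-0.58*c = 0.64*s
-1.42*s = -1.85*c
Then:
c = 0.00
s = 0.00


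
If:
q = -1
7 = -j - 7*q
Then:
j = 0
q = -1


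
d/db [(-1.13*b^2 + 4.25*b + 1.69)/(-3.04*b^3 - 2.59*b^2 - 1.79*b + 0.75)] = (-3.4352*b^4 + 25.84*b^3 + 28.443*b^2 + 7.0592*b + 6.2126)/(9.2416*b^6 + 15.7472*b^5 + 17.5913*b^4 + 4.7122*b^3 - 0.6809*b^2 - 2.685*b + 0.5625)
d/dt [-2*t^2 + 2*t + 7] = 2 - 4*t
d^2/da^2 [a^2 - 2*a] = 2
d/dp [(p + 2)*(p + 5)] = 2*p + 7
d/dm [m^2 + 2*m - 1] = 2*m + 2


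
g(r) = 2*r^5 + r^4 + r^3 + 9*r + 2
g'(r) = 10*r^4 + 4*r^3 + 3*r^2 + 9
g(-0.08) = 1.28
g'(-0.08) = 9.02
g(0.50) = 6.75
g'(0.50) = 10.88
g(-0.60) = -3.64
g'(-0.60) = 10.51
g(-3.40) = -842.98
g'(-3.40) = 1222.80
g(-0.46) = -2.23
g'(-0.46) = 9.69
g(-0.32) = -0.91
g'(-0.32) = 9.28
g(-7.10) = -33963.23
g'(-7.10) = 24140.27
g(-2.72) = -285.63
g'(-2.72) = 498.06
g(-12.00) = -478762.00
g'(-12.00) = 200889.00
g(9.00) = 125471.00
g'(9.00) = 68778.00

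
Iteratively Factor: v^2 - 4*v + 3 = (v - 1)*(v - 3)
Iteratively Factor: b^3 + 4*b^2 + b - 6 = (b + 2)*(b^2 + 2*b - 3) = (b + 2)*(b + 3)*(b - 1)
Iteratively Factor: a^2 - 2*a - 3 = (a + 1)*(a - 3)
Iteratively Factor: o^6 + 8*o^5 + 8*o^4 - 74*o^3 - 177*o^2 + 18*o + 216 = (o + 4)*(o^5 + 4*o^4 - 8*o^3 - 42*o^2 - 9*o + 54) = (o - 3)*(o + 4)*(o^4 + 7*o^3 + 13*o^2 - 3*o - 18) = (o - 3)*(o + 3)*(o + 4)*(o^3 + 4*o^2 + o - 6) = (o - 3)*(o - 1)*(o + 3)*(o + 4)*(o^2 + 5*o + 6) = (o - 3)*(o - 1)*(o + 3)^2*(o + 4)*(o + 2)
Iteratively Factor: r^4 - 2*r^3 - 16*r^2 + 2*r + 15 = (r - 1)*(r^3 - r^2 - 17*r - 15) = (r - 5)*(r - 1)*(r^2 + 4*r + 3) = (r - 5)*(r - 1)*(r + 3)*(r + 1)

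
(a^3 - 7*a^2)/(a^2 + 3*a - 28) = a^2*(a - 7)/(a^2 + 3*a - 28)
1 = 1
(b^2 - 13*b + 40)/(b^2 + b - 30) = (b - 8)/(b + 6)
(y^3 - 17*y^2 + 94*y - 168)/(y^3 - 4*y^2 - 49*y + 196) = (y - 6)/(y + 7)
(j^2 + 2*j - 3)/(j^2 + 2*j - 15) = (j^2 + 2*j - 3)/(j^2 + 2*j - 15)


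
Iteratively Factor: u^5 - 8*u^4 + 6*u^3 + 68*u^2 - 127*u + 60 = (u - 4)*(u^4 - 4*u^3 - 10*u^2 + 28*u - 15) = (u - 5)*(u - 4)*(u^3 + u^2 - 5*u + 3) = (u - 5)*(u - 4)*(u + 3)*(u^2 - 2*u + 1) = (u - 5)*(u - 4)*(u - 1)*(u + 3)*(u - 1)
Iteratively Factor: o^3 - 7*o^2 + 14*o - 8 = (o - 2)*(o^2 - 5*o + 4) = (o - 2)*(o - 1)*(o - 4)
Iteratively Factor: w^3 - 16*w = (w - 4)*(w^2 + 4*w) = w*(w - 4)*(w + 4)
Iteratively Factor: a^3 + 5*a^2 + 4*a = (a)*(a^2 + 5*a + 4) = a*(a + 4)*(a + 1)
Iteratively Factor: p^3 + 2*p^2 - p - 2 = (p + 2)*(p^2 - 1) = (p - 1)*(p + 2)*(p + 1)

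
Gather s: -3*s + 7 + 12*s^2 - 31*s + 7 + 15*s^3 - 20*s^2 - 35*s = 15*s^3 - 8*s^2 - 69*s + 14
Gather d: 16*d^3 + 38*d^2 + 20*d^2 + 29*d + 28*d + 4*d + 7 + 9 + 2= 16*d^3 + 58*d^2 + 61*d + 18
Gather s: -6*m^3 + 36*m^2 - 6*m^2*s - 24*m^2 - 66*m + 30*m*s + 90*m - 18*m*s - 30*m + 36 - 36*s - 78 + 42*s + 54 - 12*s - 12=-6*m^3 + 12*m^2 - 6*m + s*(-6*m^2 + 12*m - 6)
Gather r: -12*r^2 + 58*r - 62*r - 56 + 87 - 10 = -12*r^2 - 4*r + 21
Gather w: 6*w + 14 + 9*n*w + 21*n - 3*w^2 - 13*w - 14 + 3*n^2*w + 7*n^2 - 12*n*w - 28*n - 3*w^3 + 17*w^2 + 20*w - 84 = 7*n^2 - 7*n - 3*w^3 + 14*w^2 + w*(3*n^2 - 3*n + 13) - 84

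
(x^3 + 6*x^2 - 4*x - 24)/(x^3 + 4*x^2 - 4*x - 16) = (x + 6)/(x + 4)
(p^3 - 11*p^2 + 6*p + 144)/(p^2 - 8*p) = p - 3 - 18/p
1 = 1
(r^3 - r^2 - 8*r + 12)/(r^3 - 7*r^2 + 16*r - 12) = (r + 3)/(r - 3)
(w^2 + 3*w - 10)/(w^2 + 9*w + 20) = (w - 2)/(w + 4)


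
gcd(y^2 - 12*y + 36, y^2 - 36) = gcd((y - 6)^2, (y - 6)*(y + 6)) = y - 6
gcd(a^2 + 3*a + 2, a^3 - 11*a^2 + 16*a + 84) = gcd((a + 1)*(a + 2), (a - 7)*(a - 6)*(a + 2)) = a + 2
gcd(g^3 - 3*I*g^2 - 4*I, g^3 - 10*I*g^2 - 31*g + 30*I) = g - 2*I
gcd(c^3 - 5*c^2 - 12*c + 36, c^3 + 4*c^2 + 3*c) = c + 3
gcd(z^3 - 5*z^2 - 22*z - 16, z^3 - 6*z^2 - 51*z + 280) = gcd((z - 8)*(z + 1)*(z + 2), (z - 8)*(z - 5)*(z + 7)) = z - 8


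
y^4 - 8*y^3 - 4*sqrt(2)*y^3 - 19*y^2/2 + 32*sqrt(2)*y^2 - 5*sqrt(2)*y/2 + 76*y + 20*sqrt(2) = (y - 8)*(y - 5*sqrt(2))*(sqrt(2)*y/2 + 1/2)*(sqrt(2)*y + 1)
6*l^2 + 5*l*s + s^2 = (2*l + s)*(3*l + s)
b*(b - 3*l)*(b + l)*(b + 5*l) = b^4 + 3*b^3*l - 13*b^2*l^2 - 15*b*l^3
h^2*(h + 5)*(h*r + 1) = h^4*r + 5*h^3*r + h^3 + 5*h^2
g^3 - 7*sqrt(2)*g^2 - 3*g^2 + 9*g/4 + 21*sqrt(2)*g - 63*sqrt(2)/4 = (g - 3/2)^2*(g - 7*sqrt(2))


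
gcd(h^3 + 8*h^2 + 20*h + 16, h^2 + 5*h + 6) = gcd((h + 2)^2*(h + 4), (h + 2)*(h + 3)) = h + 2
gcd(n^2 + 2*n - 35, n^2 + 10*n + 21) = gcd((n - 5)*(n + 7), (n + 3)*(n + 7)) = n + 7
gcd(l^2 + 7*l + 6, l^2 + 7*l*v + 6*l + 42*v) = l + 6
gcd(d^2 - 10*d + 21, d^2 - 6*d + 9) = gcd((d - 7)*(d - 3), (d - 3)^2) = d - 3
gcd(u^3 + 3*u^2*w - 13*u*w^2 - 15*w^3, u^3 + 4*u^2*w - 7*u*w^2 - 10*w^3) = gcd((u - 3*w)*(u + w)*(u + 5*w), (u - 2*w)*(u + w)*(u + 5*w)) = u^2 + 6*u*w + 5*w^2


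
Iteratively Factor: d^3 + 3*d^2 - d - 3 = (d - 1)*(d^2 + 4*d + 3) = (d - 1)*(d + 1)*(d + 3)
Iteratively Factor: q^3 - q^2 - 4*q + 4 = (q - 2)*(q^2 + q - 2) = (q - 2)*(q - 1)*(q + 2)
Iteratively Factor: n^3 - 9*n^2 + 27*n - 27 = (n - 3)*(n^2 - 6*n + 9) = (n - 3)^2*(n - 3)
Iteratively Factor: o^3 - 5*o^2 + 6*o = (o)*(o^2 - 5*o + 6) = o*(o - 3)*(o - 2)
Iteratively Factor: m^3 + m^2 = (m)*(m^2 + m) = m^2*(m + 1)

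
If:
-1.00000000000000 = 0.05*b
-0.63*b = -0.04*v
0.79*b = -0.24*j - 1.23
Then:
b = -20.00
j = 60.71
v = -315.00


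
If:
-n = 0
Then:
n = 0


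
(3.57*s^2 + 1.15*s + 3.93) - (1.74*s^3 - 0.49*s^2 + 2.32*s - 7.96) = -1.74*s^3 + 4.06*s^2 - 1.17*s + 11.89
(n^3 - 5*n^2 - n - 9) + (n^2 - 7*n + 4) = n^3 - 4*n^2 - 8*n - 5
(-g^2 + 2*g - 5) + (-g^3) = -g^3 - g^2 + 2*g - 5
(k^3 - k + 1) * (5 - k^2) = -k^5 + 6*k^3 - k^2 - 5*k + 5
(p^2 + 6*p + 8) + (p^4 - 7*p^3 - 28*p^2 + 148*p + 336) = p^4 - 7*p^3 - 27*p^2 + 154*p + 344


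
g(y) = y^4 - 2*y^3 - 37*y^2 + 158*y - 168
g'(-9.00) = -2578.00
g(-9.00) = 3432.00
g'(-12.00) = -6730.00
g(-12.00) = 16800.00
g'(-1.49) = 241.71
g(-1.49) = -474.02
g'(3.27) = -8.27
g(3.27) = -2.57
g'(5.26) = 184.88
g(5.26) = 113.81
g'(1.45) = 50.28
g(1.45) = -18.37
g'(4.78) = 104.05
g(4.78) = 45.47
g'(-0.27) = 177.46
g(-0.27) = -213.31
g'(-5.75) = -375.31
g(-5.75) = -826.46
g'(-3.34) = 189.19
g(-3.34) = -909.51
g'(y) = 4*y^3 - 6*y^2 - 74*y + 158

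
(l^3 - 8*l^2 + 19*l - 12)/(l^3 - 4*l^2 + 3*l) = (l - 4)/l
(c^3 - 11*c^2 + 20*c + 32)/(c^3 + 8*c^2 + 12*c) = (c^3 - 11*c^2 + 20*c + 32)/(c*(c^2 + 8*c + 12))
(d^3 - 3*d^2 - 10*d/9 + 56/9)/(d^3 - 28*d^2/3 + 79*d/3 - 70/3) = (d + 4/3)/(d - 5)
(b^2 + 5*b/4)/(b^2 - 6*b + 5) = b*(4*b + 5)/(4*(b^2 - 6*b + 5))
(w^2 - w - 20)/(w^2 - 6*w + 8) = (w^2 - w - 20)/(w^2 - 6*w + 8)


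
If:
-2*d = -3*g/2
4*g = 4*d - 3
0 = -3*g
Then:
No Solution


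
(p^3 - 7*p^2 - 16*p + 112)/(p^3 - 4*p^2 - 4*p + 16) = (p^2 - 3*p - 28)/(p^2 - 4)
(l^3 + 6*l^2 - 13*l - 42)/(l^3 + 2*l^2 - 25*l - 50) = (l^2 + 4*l - 21)/(l^2 - 25)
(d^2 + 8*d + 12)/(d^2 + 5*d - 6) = (d + 2)/(d - 1)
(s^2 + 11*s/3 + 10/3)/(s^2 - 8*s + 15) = (3*s^2 + 11*s + 10)/(3*(s^2 - 8*s + 15))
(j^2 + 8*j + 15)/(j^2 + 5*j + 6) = (j + 5)/(j + 2)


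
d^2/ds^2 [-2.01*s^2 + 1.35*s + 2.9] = -4.02000000000000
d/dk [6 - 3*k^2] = -6*k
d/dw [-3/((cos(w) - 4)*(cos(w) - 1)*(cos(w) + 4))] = 3*(3*sin(w)^2 + 2*cos(w) + 13)*sin(w)/((cos(w) - 4)^2*(cos(w) - 1)^2*(cos(w) + 4)^2)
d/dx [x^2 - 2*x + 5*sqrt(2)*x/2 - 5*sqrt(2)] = 2*x - 2 + 5*sqrt(2)/2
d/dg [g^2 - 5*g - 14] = 2*g - 5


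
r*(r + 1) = r^2 + r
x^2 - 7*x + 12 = (x - 4)*(x - 3)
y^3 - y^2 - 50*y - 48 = (y - 8)*(y + 1)*(y + 6)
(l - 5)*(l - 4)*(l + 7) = l^3 - 2*l^2 - 43*l + 140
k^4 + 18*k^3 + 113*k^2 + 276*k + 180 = (k + 1)*(k + 5)*(k + 6)^2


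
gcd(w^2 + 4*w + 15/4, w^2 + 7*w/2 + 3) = w + 3/2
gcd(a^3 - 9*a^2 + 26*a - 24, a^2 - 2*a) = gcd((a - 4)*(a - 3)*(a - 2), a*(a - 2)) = a - 2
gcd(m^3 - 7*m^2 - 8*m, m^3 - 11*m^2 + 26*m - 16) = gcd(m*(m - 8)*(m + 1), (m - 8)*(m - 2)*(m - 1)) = m - 8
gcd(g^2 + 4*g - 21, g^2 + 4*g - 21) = g^2 + 4*g - 21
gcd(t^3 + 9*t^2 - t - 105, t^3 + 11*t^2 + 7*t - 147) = t^2 + 4*t - 21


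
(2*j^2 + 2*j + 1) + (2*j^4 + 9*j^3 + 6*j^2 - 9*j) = 2*j^4 + 9*j^3 + 8*j^2 - 7*j + 1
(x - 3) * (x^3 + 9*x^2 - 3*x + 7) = x^4 + 6*x^3 - 30*x^2 + 16*x - 21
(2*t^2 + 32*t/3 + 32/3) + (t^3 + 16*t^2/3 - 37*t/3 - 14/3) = t^3 + 22*t^2/3 - 5*t/3 + 6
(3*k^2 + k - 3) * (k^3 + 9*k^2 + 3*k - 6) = 3*k^5 + 28*k^4 + 15*k^3 - 42*k^2 - 15*k + 18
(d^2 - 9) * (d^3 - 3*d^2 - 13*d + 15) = d^5 - 3*d^4 - 22*d^3 + 42*d^2 + 117*d - 135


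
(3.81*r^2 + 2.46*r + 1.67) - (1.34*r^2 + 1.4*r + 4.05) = 2.47*r^2 + 1.06*r - 2.38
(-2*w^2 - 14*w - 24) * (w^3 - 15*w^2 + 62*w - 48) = -2*w^5 + 16*w^4 + 62*w^3 - 412*w^2 - 816*w + 1152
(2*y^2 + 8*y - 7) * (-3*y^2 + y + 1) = -6*y^4 - 22*y^3 + 31*y^2 + y - 7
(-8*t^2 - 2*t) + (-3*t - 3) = -8*t^2 - 5*t - 3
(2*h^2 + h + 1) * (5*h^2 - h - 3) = 10*h^4 + 3*h^3 - 2*h^2 - 4*h - 3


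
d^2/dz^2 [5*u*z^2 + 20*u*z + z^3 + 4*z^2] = 10*u + 6*z + 8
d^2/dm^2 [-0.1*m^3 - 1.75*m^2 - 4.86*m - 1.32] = -0.6*m - 3.5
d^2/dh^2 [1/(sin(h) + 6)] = (6*sin(h) + cos(h)^2 + 1)/(sin(h) + 6)^3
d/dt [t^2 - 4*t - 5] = 2*t - 4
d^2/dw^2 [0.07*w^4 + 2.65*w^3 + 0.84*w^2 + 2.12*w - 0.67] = 0.84*w^2 + 15.9*w + 1.68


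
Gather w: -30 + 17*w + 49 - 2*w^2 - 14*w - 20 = -2*w^2 + 3*w - 1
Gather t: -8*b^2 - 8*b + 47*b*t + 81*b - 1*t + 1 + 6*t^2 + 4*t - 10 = -8*b^2 + 73*b + 6*t^2 + t*(47*b + 3) - 9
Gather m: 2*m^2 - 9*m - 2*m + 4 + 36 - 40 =2*m^2 - 11*m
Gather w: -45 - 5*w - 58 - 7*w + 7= -12*w - 96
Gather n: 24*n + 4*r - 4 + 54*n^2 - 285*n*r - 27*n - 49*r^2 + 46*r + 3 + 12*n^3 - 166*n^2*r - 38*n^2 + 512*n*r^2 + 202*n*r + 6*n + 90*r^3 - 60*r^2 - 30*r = 12*n^3 + n^2*(16 - 166*r) + n*(512*r^2 - 83*r + 3) + 90*r^3 - 109*r^2 + 20*r - 1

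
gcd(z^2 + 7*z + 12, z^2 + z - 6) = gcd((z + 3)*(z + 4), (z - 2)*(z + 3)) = z + 3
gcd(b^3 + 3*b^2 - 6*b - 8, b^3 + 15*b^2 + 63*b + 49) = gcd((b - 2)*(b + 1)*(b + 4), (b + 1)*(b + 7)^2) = b + 1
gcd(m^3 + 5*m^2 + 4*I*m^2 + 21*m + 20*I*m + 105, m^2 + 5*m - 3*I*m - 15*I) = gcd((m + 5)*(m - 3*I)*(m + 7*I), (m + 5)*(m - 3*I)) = m^2 + m*(5 - 3*I) - 15*I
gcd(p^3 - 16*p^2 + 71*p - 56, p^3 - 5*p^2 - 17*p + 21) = p^2 - 8*p + 7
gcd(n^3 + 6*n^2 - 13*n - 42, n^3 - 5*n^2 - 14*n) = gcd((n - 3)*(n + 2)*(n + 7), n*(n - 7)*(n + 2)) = n + 2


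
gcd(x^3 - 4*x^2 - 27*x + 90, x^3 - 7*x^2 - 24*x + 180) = x^2 - x - 30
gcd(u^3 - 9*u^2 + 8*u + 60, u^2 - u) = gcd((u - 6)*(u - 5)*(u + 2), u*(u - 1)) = 1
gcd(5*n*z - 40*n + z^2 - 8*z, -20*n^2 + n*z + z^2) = 5*n + z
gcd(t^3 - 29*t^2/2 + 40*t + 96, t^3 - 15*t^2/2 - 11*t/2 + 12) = t^2 - 13*t/2 - 12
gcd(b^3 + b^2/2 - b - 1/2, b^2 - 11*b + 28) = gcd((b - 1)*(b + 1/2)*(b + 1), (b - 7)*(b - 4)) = 1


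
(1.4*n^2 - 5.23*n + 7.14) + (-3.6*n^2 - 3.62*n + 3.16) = -2.2*n^2 - 8.85*n + 10.3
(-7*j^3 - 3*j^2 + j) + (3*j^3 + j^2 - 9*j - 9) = -4*j^3 - 2*j^2 - 8*j - 9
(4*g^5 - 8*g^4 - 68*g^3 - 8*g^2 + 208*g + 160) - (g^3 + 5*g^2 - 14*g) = 4*g^5 - 8*g^4 - 69*g^3 - 13*g^2 + 222*g + 160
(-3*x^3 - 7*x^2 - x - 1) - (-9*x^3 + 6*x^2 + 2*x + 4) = 6*x^3 - 13*x^2 - 3*x - 5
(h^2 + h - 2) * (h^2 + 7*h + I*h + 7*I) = h^4 + 8*h^3 + I*h^3 + 5*h^2 + 8*I*h^2 - 14*h + 5*I*h - 14*I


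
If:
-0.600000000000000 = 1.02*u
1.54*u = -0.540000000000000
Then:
No Solution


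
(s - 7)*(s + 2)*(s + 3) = s^3 - 2*s^2 - 29*s - 42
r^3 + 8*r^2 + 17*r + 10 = (r + 1)*(r + 2)*(r + 5)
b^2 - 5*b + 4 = (b - 4)*(b - 1)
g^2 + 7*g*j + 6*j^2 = (g + j)*(g + 6*j)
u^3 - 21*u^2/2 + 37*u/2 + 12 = (u - 8)*(u - 3)*(u + 1/2)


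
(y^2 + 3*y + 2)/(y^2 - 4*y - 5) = (y + 2)/(y - 5)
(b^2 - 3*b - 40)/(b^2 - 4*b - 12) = (-b^2 + 3*b + 40)/(-b^2 + 4*b + 12)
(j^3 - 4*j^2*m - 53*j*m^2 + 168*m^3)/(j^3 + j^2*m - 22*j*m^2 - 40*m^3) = (j^3 - 4*j^2*m - 53*j*m^2 + 168*m^3)/(j^3 + j^2*m - 22*j*m^2 - 40*m^3)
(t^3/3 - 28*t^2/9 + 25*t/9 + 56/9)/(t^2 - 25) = (3*t^3 - 28*t^2 + 25*t + 56)/(9*(t^2 - 25))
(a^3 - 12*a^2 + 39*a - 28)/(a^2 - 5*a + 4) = a - 7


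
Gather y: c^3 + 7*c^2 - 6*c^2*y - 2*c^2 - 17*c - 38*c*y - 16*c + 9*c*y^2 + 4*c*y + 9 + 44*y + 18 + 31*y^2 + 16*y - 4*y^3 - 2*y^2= c^3 + 5*c^2 - 33*c - 4*y^3 + y^2*(9*c + 29) + y*(-6*c^2 - 34*c + 60) + 27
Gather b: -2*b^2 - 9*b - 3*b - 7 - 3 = -2*b^2 - 12*b - 10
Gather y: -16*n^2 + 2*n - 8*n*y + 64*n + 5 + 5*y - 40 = -16*n^2 + 66*n + y*(5 - 8*n) - 35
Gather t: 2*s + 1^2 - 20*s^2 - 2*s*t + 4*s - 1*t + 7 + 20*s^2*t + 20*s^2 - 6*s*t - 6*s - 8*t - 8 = t*(20*s^2 - 8*s - 9)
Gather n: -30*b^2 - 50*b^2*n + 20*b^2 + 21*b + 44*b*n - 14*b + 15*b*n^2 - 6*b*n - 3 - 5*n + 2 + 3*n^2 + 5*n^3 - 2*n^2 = -10*b^2 + 7*b + 5*n^3 + n^2*(15*b + 1) + n*(-50*b^2 + 38*b - 5) - 1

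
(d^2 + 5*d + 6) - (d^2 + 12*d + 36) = -7*d - 30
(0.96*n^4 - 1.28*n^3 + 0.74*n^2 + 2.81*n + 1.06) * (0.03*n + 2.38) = 0.0288*n^5 + 2.2464*n^4 - 3.0242*n^3 + 1.8455*n^2 + 6.7196*n + 2.5228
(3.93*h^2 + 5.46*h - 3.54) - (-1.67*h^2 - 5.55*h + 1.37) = 5.6*h^2 + 11.01*h - 4.91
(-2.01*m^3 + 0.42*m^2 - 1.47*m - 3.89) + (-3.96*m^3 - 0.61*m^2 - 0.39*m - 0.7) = -5.97*m^3 - 0.19*m^2 - 1.86*m - 4.59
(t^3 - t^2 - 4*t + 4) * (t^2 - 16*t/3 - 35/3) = t^5 - 19*t^4/3 - 31*t^3/3 + 37*t^2 + 76*t/3 - 140/3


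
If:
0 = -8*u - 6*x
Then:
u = -3*x/4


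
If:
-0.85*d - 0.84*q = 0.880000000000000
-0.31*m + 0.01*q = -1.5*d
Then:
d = -0.988235294117647*q - 1.03529411764706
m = -4.74952561669829*q - 5.00948766603416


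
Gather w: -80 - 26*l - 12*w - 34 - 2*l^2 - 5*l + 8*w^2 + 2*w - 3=-2*l^2 - 31*l + 8*w^2 - 10*w - 117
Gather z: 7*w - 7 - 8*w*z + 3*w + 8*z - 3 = 10*w + z*(8 - 8*w) - 10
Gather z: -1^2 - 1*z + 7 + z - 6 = 0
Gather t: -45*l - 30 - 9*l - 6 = -54*l - 36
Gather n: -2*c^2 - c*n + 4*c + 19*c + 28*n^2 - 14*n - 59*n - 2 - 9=-2*c^2 + 23*c + 28*n^2 + n*(-c - 73) - 11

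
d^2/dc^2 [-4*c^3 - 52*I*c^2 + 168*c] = -24*c - 104*I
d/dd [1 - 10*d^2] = -20*d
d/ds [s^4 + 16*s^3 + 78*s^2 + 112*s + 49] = 4*s^3 + 48*s^2 + 156*s + 112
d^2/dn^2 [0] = 0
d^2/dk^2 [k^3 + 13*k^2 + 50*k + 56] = 6*k + 26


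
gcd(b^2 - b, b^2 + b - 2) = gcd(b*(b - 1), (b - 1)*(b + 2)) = b - 1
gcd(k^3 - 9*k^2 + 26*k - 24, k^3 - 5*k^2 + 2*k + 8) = k^2 - 6*k + 8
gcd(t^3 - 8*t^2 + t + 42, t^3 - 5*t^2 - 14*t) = t^2 - 5*t - 14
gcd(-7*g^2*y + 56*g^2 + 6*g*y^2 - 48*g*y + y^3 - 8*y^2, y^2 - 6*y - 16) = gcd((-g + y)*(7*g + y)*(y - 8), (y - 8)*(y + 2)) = y - 8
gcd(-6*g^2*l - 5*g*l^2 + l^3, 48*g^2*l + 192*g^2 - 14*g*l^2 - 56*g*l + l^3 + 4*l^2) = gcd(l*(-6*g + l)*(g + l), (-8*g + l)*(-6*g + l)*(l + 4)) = 6*g - l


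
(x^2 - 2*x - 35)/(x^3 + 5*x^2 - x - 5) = (x - 7)/(x^2 - 1)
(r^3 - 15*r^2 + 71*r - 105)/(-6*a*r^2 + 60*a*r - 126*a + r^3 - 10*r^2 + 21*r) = (r - 5)/(-6*a + r)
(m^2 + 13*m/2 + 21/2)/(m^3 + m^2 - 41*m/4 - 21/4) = 2*(m + 3)/(2*m^2 - 5*m - 3)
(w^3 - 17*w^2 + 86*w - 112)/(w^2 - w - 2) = (w^2 - 15*w + 56)/(w + 1)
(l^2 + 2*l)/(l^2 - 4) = l/(l - 2)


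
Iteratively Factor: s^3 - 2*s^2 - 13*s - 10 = (s + 1)*(s^2 - 3*s - 10) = (s + 1)*(s + 2)*(s - 5)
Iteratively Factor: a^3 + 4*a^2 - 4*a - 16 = (a + 2)*(a^2 + 2*a - 8) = (a - 2)*(a + 2)*(a + 4)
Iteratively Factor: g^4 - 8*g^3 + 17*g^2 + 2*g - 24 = (g - 2)*(g^3 - 6*g^2 + 5*g + 12) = (g - 4)*(g - 2)*(g^2 - 2*g - 3) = (g - 4)*(g - 2)*(g + 1)*(g - 3)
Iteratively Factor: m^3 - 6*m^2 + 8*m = (m - 4)*(m^2 - 2*m) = (m - 4)*(m - 2)*(m)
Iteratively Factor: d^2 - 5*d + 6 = (d - 2)*(d - 3)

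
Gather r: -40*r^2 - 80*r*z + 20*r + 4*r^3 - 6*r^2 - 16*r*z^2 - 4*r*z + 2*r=4*r^3 - 46*r^2 + r*(-16*z^2 - 84*z + 22)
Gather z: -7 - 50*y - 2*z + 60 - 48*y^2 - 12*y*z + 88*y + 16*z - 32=-48*y^2 + 38*y + z*(14 - 12*y) + 21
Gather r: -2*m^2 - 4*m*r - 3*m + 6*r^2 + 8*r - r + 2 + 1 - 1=-2*m^2 - 3*m + 6*r^2 + r*(7 - 4*m) + 2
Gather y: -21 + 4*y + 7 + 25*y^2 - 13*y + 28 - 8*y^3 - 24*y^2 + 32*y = -8*y^3 + y^2 + 23*y + 14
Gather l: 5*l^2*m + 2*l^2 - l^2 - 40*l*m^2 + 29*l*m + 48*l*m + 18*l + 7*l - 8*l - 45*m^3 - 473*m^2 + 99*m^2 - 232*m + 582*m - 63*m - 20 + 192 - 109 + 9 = l^2*(5*m + 1) + l*(-40*m^2 + 77*m + 17) - 45*m^3 - 374*m^2 + 287*m + 72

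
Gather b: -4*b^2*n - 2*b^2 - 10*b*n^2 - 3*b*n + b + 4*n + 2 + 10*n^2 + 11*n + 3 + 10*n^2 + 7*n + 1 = b^2*(-4*n - 2) + b*(-10*n^2 - 3*n + 1) + 20*n^2 + 22*n + 6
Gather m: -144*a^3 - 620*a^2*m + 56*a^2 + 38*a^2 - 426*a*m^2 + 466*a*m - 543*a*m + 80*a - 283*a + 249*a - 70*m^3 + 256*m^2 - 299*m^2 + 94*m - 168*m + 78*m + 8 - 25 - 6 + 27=-144*a^3 + 94*a^2 + 46*a - 70*m^3 + m^2*(-426*a - 43) + m*(-620*a^2 - 77*a + 4) + 4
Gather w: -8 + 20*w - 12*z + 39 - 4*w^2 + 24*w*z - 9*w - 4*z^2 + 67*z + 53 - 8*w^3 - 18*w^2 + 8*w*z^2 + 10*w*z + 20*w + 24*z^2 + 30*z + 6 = -8*w^3 - 22*w^2 + w*(8*z^2 + 34*z + 31) + 20*z^2 + 85*z + 90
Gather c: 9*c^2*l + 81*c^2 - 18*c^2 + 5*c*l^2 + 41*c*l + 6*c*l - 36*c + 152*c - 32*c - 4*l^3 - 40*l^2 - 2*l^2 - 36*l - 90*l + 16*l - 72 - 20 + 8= c^2*(9*l + 63) + c*(5*l^2 + 47*l + 84) - 4*l^3 - 42*l^2 - 110*l - 84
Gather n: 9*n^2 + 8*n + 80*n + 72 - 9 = 9*n^2 + 88*n + 63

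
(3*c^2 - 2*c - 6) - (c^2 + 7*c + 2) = 2*c^2 - 9*c - 8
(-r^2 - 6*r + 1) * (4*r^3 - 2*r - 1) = -4*r^5 - 24*r^4 + 6*r^3 + 13*r^2 + 4*r - 1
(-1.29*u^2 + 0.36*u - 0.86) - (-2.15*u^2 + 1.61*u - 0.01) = 0.86*u^2 - 1.25*u - 0.85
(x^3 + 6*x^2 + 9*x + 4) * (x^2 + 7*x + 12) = x^5 + 13*x^4 + 63*x^3 + 139*x^2 + 136*x + 48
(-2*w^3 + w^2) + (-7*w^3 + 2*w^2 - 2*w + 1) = -9*w^3 + 3*w^2 - 2*w + 1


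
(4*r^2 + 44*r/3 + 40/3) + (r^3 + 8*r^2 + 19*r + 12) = r^3 + 12*r^2 + 101*r/3 + 76/3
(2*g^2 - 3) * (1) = 2*g^2 - 3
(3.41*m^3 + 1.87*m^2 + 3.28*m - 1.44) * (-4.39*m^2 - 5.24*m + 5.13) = -14.9699*m^5 - 26.0777*m^4 - 6.7047*m^3 - 1.2725*m^2 + 24.372*m - 7.3872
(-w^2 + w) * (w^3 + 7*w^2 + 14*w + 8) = -w^5 - 6*w^4 - 7*w^3 + 6*w^2 + 8*w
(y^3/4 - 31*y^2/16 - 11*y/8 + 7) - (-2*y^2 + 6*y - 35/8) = y^3/4 + y^2/16 - 59*y/8 + 91/8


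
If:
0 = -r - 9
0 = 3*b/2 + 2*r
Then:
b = 12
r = -9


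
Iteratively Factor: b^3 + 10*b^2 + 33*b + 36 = (b + 3)*(b^2 + 7*b + 12) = (b + 3)*(b + 4)*(b + 3)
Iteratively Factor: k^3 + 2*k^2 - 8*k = (k - 2)*(k^2 + 4*k) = k*(k - 2)*(k + 4)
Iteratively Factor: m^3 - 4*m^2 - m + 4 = (m - 1)*(m^2 - 3*m - 4) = (m - 1)*(m + 1)*(m - 4)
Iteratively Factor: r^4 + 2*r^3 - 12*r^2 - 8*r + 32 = (r - 2)*(r^3 + 4*r^2 - 4*r - 16) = (r - 2)*(r + 4)*(r^2 - 4) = (r - 2)^2*(r + 4)*(r + 2)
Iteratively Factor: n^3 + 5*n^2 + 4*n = (n + 4)*(n^2 + n) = (n + 1)*(n + 4)*(n)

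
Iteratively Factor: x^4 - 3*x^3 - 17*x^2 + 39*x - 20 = (x + 4)*(x^3 - 7*x^2 + 11*x - 5) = (x - 1)*(x + 4)*(x^2 - 6*x + 5) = (x - 1)^2*(x + 4)*(x - 5)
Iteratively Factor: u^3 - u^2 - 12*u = (u + 3)*(u^2 - 4*u) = (u - 4)*(u + 3)*(u)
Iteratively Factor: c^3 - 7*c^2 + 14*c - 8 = (c - 4)*(c^2 - 3*c + 2) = (c - 4)*(c - 2)*(c - 1)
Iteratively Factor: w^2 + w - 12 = (w + 4)*(w - 3)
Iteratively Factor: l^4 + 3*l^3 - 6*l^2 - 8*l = (l - 2)*(l^3 + 5*l^2 + 4*l) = l*(l - 2)*(l^2 + 5*l + 4) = l*(l - 2)*(l + 4)*(l + 1)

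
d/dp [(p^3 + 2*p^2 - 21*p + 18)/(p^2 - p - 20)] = (p^4 - 2*p^3 - 41*p^2 - 116*p + 438)/(p^4 - 2*p^3 - 39*p^2 + 40*p + 400)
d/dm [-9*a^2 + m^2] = 2*m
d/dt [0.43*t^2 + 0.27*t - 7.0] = 0.86*t + 0.27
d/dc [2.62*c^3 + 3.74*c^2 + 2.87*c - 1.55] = 7.86*c^2 + 7.48*c + 2.87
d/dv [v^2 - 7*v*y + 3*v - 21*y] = 2*v - 7*y + 3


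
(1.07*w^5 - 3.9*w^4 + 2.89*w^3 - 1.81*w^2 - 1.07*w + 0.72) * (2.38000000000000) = 2.5466*w^5 - 9.282*w^4 + 6.8782*w^3 - 4.3078*w^2 - 2.5466*w + 1.7136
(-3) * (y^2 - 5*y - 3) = -3*y^2 + 15*y + 9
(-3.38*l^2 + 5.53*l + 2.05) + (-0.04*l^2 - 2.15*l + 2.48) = -3.42*l^2 + 3.38*l + 4.53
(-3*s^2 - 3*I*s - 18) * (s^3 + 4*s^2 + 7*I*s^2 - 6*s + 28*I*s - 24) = -3*s^5 - 12*s^4 - 24*I*s^4 + 21*s^3 - 96*I*s^3 + 84*s^2 - 108*I*s^2 + 108*s - 432*I*s + 432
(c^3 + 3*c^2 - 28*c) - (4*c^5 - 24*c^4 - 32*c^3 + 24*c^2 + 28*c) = -4*c^5 + 24*c^4 + 33*c^3 - 21*c^2 - 56*c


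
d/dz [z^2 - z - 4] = 2*z - 1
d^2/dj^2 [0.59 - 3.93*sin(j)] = 3.93*sin(j)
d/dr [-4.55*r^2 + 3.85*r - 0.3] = 3.85 - 9.1*r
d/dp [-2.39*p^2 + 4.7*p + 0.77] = 4.7 - 4.78*p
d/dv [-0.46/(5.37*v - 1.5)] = 2.4702/(5.37*v - 1.5)^2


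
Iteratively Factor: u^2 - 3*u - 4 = (u + 1)*(u - 4)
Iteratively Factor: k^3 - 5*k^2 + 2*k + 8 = (k - 2)*(k^2 - 3*k - 4) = (k - 2)*(k + 1)*(k - 4)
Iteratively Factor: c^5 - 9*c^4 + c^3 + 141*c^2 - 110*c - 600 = (c + 2)*(c^4 - 11*c^3 + 23*c^2 + 95*c - 300) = (c - 5)*(c + 2)*(c^3 - 6*c^2 - 7*c + 60) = (c - 5)*(c - 4)*(c + 2)*(c^2 - 2*c - 15) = (c - 5)*(c - 4)*(c + 2)*(c + 3)*(c - 5)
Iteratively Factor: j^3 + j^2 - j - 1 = (j + 1)*(j^2 - 1) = (j - 1)*(j + 1)*(j + 1)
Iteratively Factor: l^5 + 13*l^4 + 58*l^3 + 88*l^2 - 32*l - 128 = (l + 4)*(l^4 + 9*l^3 + 22*l^2 - 32) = (l + 4)^2*(l^3 + 5*l^2 + 2*l - 8) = (l + 4)^3*(l^2 + l - 2) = (l - 1)*(l + 4)^3*(l + 2)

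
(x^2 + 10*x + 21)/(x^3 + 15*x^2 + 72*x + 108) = (x + 7)/(x^2 + 12*x + 36)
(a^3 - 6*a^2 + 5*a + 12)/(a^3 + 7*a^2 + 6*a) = (a^2 - 7*a + 12)/(a*(a + 6))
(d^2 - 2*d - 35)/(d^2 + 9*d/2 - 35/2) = 2*(d^2 - 2*d - 35)/(2*d^2 + 9*d - 35)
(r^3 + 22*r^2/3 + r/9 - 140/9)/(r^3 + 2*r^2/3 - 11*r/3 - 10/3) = (r^2 + 17*r/3 - 28/3)/(r^2 - r - 2)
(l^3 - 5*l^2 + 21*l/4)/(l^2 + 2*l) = (l^2 - 5*l + 21/4)/(l + 2)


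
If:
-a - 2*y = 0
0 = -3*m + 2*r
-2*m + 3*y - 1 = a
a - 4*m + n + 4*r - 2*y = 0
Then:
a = -2*y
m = 5*y/2 - 1/2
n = 1 - y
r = 15*y/4 - 3/4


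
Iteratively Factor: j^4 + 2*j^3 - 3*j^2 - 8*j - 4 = (j + 1)*(j^3 + j^2 - 4*j - 4) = (j + 1)*(j + 2)*(j^2 - j - 2) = (j + 1)^2*(j + 2)*(j - 2)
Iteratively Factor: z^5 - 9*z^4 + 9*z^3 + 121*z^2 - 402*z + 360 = (z - 3)*(z^4 - 6*z^3 - 9*z^2 + 94*z - 120) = (z - 3)*(z - 2)*(z^3 - 4*z^2 - 17*z + 60) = (z - 5)*(z - 3)*(z - 2)*(z^2 + z - 12) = (z - 5)*(z - 3)^2*(z - 2)*(z + 4)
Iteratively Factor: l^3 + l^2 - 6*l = (l)*(l^2 + l - 6) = l*(l - 2)*(l + 3)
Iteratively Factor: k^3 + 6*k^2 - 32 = (k + 4)*(k^2 + 2*k - 8) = (k + 4)^2*(k - 2)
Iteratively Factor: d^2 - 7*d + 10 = (d - 5)*(d - 2)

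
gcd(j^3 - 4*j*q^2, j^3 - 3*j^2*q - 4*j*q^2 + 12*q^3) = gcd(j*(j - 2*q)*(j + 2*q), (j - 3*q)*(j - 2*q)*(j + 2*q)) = -j^2 + 4*q^2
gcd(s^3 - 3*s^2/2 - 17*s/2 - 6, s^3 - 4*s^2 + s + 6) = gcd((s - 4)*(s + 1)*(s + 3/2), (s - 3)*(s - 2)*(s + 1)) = s + 1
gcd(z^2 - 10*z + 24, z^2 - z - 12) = z - 4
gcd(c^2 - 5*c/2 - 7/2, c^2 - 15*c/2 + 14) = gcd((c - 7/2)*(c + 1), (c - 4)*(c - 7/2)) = c - 7/2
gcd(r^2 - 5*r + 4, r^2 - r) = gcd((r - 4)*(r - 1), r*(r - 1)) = r - 1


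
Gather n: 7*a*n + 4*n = n*(7*a + 4)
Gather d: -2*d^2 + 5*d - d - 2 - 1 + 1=-2*d^2 + 4*d - 2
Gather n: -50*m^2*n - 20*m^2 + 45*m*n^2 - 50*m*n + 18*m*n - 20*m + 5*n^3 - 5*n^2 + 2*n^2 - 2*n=-20*m^2 - 20*m + 5*n^3 + n^2*(45*m - 3) + n*(-50*m^2 - 32*m - 2)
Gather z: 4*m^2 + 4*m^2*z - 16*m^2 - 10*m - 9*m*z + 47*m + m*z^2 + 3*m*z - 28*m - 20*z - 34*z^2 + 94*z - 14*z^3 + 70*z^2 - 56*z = -12*m^2 + 9*m - 14*z^3 + z^2*(m + 36) + z*(4*m^2 - 6*m + 18)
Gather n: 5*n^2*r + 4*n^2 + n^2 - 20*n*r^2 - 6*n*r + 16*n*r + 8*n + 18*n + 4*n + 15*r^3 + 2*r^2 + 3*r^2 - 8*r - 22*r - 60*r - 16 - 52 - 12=n^2*(5*r + 5) + n*(-20*r^2 + 10*r + 30) + 15*r^3 + 5*r^2 - 90*r - 80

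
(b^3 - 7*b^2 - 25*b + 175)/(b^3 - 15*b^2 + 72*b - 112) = (b^2 - 25)/(b^2 - 8*b + 16)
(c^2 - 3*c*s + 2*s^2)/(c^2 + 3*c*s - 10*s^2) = (c - s)/(c + 5*s)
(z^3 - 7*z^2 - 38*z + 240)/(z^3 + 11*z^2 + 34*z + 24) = (z^2 - 13*z + 40)/(z^2 + 5*z + 4)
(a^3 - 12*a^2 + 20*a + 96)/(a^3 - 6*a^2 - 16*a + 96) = (a^2 - 6*a - 16)/(a^2 - 16)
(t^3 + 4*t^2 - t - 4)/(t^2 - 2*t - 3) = (t^2 + 3*t - 4)/(t - 3)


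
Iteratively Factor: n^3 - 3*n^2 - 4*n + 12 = (n - 2)*(n^2 - n - 6) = (n - 3)*(n - 2)*(n + 2)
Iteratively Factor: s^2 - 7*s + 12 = (s - 3)*(s - 4)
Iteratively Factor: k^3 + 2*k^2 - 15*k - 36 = (k + 3)*(k^2 - k - 12) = (k - 4)*(k + 3)*(k + 3)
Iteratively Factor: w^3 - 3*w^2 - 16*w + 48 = (w - 4)*(w^2 + w - 12) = (w - 4)*(w - 3)*(w + 4)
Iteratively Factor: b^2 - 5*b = (b - 5)*(b)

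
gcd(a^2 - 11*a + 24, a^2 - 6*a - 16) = a - 8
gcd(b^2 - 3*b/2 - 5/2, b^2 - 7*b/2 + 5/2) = b - 5/2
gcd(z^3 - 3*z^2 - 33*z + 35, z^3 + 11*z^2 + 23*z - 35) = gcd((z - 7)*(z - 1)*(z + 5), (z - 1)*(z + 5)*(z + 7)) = z^2 + 4*z - 5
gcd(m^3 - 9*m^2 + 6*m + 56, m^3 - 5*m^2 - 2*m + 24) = m^2 - 2*m - 8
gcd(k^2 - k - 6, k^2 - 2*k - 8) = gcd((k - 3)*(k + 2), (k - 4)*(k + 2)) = k + 2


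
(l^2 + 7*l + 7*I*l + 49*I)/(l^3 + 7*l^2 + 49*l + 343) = 1/(l - 7*I)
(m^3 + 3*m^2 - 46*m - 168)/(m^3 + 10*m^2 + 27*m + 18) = (m^2 - 3*m - 28)/(m^2 + 4*m + 3)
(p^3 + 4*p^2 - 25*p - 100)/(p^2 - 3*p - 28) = (p^2 - 25)/(p - 7)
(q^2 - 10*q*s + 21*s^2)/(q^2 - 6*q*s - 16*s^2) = (-q^2 + 10*q*s - 21*s^2)/(-q^2 + 6*q*s + 16*s^2)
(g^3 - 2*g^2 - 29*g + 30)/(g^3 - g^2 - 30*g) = (g - 1)/g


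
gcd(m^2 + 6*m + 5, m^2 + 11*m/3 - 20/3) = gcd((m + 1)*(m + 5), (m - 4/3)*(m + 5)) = m + 5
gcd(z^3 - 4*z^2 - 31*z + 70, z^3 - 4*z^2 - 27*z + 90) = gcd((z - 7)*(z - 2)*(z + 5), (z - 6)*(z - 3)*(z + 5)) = z + 5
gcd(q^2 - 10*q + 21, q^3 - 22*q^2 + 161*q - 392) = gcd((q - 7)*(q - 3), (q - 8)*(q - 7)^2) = q - 7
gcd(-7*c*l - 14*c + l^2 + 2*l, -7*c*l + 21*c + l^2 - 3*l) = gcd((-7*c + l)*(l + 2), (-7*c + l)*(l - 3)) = 7*c - l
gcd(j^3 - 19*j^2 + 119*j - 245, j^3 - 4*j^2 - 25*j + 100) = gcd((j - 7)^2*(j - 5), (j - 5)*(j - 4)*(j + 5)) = j - 5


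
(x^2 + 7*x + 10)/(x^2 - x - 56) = (x^2 + 7*x + 10)/(x^2 - x - 56)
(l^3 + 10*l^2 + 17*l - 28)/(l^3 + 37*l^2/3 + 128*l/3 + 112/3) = 3*(l - 1)/(3*l + 4)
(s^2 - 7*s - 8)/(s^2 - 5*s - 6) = (s - 8)/(s - 6)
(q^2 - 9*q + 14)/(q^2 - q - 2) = (q - 7)/(q + 1)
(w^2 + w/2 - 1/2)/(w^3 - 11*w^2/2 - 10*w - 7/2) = (2*w - 1)/(2*w^2 - 13*w - 7)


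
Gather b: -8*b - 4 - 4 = -8*b - 8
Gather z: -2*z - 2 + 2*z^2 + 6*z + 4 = 2*z^2 + 4*z + 2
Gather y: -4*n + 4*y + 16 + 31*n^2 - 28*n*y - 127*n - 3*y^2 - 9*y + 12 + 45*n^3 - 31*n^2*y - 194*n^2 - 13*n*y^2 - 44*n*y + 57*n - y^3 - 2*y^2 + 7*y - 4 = 45*n^3 - 163*n^2 - 74*n - y^3 + y^2*(-13*n - 5) + y*(-31*n^2 - 72*n + 2) + 24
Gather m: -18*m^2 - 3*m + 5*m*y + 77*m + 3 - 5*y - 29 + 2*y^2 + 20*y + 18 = -18*m^2 + m*(5*y + 74) + 2*y^2 + 15*y - 8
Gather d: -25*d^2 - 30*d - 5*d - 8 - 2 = -25*d^2 - 35*d - 10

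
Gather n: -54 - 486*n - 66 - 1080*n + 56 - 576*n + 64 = -2142*n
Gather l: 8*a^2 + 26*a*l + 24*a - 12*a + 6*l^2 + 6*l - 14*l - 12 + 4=8*a^2 + 12*a + 6*l^2 + l*(26*a - 8) - 8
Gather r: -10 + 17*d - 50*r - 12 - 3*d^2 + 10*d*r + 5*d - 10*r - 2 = -3*d^2 + 22*d + r*(10*d - 60) - 24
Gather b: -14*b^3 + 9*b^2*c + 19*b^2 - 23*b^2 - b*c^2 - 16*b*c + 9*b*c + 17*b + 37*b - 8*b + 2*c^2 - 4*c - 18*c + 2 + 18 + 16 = -14*b^3 + b^2*(9*c - 4) + b*(-c^2 - 7*c + 46) + 2*c^2 - 22*c + 36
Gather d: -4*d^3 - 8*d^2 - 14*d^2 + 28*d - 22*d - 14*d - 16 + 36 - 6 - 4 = -4*d^3 - 22*d^2 - 8*d + 10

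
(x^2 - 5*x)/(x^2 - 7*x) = (x - 5)/(x - 7)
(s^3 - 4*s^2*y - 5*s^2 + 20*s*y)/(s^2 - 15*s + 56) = s*(s^2 - 4*s*y - 5*s + 20*y)/(s^2 - 15*s + 56)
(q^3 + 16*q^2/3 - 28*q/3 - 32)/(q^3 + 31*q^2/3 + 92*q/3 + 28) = (3*q - 8)/(3*q + 7)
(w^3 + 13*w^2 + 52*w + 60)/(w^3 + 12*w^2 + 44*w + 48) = (w + 5)/(w + 4)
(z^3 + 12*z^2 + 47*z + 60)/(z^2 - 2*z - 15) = (z^2 + 9*z + 20)/(z - 5)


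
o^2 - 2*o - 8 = (o - 4)*(o + 2)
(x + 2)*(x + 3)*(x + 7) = x^3 + 12*x^2 + 41*x + 42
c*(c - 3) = c^2 - 3*c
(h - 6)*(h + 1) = h^2 - 5*h - 6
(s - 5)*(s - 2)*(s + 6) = s^3 - s^2 - 32*s + 60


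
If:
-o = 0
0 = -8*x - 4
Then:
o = 0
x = -1/2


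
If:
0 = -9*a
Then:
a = 0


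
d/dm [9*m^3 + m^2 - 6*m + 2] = 27*m^2 + 2*m - 6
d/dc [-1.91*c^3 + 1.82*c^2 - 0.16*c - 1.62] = -5.73*c^2 + 3.64*c - 0.16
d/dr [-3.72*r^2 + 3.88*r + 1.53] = 3.88 - 7.44*r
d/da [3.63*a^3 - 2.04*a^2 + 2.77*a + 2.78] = 10.89*a^2 - 4.08*a + 2.77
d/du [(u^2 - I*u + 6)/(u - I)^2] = (-I*u - 13)/(u^3 - 3*I*u^2 - 3*u + I)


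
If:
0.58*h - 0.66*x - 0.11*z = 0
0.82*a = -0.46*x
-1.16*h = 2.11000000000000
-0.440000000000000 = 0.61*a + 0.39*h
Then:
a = 0.44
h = -1.82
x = -0.79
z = -4.87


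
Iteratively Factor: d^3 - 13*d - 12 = (d + 3)*(d^2 - 3*d - 4) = (d + 1)*(d + 3)*(d - 4)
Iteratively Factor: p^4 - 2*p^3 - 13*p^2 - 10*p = (p + 2)*(p^3 - 4*p^2 - 5*p) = p*(p + 2)*(p^2 - 4*p - 5) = p*(p + 1)*(p + 2)*(p - 5)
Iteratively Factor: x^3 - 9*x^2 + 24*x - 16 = (x - 4)*(x^2 - 5*x + 4) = (x - 4)*(x - 1)*(x - 4)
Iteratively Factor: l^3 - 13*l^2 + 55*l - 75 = (l - 3)*(l^2 - 10*l + 25) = (l - 5)*(l - 3)*(l - 5)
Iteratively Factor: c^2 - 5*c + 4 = (c - 4)*(c - 1)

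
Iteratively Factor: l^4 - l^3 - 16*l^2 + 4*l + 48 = (l + 3)*(l^3 - 4*l^2 - 4*l + 16) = (l - 2)*(l + 3)*(l^2 - 2*l - 8) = (l - 2)*(l + 2)*(l + 3)*(l - 4)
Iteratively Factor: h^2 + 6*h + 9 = (h + 3)*(h + 3)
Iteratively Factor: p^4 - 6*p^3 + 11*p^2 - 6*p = (p)*(p^3 - 6*p^2 + 11*p - 6) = p*(p - 1)*(p^2 - 5*p + 6) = p*(p - 3)*(p - 1)*(p - 2)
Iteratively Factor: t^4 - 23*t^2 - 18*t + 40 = (t - 5)*(t^3 + 5*t^2 + 2*t - 8) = (t - 5)*(t - 1)*(t^2 + 6*t + 8) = (t - 5)*(t - 1)*(t + 2)*(t + 4)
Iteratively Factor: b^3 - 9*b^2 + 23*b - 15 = (b - 3)*(b^2 - 6*b + 5) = (b - 3)*(b - 1)*(b - 5)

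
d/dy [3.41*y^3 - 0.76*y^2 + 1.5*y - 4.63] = 10.23*y^2 - 1.52*y + 1.5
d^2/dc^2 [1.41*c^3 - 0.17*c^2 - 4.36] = 8.46*c - 0.34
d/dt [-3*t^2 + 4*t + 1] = 4 - 6*t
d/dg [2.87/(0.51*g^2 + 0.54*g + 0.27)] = (-2.9274*g - 1.5498)/(0.51*g^2 + 0.54*g + 0.27)^2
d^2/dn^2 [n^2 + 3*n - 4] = 2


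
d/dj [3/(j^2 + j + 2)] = 3*(-2*j - 1)/(j^2 + j + 2)^2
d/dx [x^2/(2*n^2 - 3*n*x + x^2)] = x*(4*n^2 - 6*n*x + 2*x^2 + x*(3*n - 2*x))/(2*n^2 - 3*n*x + x^2)^2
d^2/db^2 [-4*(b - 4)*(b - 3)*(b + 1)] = 48 - 24*b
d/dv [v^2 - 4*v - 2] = 2*v - 4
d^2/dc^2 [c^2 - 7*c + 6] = 2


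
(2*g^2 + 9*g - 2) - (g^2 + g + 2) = g^2 + 8*g - 4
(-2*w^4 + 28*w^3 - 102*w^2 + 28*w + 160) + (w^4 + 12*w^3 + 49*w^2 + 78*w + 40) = -w^4 + 40*w^3 - 53*w^2 + 106*w + 200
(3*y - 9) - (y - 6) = 2*y - 3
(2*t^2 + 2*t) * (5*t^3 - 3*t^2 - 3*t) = 10*t^5 + 4*t^4 - 12*t^3 - 6*t^2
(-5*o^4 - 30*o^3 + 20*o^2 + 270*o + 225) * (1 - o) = 5*o^5 + 25*o^4 - 50*o^3 - 250*o^2 + 45*o + 225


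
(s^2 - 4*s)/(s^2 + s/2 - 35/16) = 16*s*(s - 4)/(16*s^2 + 8*s - 35)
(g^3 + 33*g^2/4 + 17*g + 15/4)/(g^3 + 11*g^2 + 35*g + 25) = (4*g^2 + 13*g + 3)/(4*(g^2 + 6*g + 5))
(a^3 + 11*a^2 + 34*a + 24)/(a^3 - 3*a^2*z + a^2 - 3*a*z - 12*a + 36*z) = (-a^2 - 7*a - 6)/(-a^2 + 3*a*z + 3*a - 9*z)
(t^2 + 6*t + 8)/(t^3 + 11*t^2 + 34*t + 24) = (t + 2)/(t^2 + 7*t + 6)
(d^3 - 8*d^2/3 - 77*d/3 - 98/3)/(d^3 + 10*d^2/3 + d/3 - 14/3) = (d - 7)/(d - 1)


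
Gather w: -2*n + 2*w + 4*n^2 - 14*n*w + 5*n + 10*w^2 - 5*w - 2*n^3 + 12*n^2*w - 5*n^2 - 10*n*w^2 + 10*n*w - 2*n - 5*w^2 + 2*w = -2*n^3 - n^2 + n + w^2*(5 - 10*n) + w*(12*n^2 - 4*n - 1)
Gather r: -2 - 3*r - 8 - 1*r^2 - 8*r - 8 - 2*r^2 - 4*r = -3*r^2 - 15*r - 18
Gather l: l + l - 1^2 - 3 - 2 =2*l - 6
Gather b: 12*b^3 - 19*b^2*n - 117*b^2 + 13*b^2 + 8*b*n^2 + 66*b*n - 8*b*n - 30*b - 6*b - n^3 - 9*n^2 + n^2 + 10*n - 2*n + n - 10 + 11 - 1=12*b^3 + b^2*(-19*n - 104) + b*(8*n^2 + 58*n - 36) - n^3 - 8*n^2 + 9*n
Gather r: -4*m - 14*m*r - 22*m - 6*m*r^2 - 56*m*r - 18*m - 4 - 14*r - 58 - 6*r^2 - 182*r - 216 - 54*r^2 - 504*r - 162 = -44*m + r^2*(-6*m - 60) + r*(-70*m - 700) - 440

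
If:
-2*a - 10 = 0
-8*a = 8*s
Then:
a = -5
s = 5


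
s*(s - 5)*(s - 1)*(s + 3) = s^4 - 3*s^3 - 13*s^2 + 15*s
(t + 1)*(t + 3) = t^2 + 4*t + 3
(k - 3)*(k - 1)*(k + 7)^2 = k^4 + 10*k^3 - 4*k^2 - 154*k + 147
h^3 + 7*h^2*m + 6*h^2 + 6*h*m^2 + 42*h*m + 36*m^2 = (h + 6)*(h + m)*(h + 6*m)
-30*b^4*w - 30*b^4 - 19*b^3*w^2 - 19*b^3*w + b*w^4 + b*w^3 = (-5*b + w)*(2*b + w)*(3*b + w)*(b*w + b)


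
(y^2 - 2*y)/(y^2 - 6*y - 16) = y*(2 - y)/(-y^2 + 6*y + 16)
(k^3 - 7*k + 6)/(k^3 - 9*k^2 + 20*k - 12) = (k + 3)/(k - 6)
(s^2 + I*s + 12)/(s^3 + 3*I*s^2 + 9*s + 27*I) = (s + 4*I)/(s^2 + 6*I*s - 9)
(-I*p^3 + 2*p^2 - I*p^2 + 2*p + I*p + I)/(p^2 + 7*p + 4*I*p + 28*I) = (-I*p^3 + p^2*(2 - I) + p*(2 + I) + I)/(p^2 + p*(7 + 4*I) + 28*I)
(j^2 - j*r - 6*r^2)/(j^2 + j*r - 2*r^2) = (-j + 3*r)/(-j + r)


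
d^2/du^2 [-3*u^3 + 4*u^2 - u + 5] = 8 - 18*u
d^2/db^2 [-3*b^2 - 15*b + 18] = -6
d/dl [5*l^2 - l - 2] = 10*l - 1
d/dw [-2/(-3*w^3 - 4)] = -18*w^2/(3*w^3 + 4)^2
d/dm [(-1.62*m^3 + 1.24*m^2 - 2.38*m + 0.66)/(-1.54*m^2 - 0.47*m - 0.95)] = (2.4948*m^4 + 1.5228*m^3 + 0.369*m^2 - 0.3232*m + 2.5712)/(2.3716*m^4 + 1.4476*m^3 + 3.1469*m^2 + 0.893*m + 0.9025)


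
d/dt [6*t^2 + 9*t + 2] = 12*t + 9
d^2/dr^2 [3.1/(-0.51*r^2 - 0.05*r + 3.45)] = (1.61262*r^2 + 0.1581*r - 3.1*(1.02*r + 0.05)*(2.04*r + 0.1) - 10.9089)/(0.51*r^2 + 0.05*r - 3.45)^3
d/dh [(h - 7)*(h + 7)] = 2*h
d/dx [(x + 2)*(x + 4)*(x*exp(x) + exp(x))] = (x^3 + 10*x^2 + 28*x + 22)*exp(x)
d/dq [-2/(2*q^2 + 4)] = 2*q/(q^2 + 2)^2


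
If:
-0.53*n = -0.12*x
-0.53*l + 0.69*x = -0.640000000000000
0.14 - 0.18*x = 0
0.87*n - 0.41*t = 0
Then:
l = 2.22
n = 0.18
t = 0.37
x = 0.78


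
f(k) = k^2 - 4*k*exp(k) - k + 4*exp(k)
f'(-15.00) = -31.00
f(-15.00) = 240.00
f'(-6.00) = -12.94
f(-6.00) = 42.07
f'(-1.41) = -2.44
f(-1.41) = 5.75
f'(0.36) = -2.34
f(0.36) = 3.44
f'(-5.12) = -11.12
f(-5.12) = 31.48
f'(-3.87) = -8.42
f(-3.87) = 19.25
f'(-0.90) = -1.34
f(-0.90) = 4.80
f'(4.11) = -994.74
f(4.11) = -745.40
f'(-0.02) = -0.96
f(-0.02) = 4.02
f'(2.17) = -72.68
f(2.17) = -38.45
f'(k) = -4*k*exp(k) + 2*k - 1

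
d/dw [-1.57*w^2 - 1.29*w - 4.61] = -3.14*w - 1.29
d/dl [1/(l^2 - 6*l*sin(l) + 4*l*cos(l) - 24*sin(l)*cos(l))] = 2*(2*l*sin(l) + 3*l*cos(l) - l + 3*sin(l) - 2*cos(l) + 12*cos(2*l))/((l - 6*sin(l))^2*(l + 4*cos(l))^2)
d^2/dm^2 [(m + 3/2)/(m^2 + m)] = (-m*(m + 1)*(6*m + 5) + (2*m + 1)^2*(2*m + 3))/(m^3*(m + 1)^3)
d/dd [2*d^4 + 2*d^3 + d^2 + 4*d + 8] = 8*d^3 + 6*d^2 + 2*d + 4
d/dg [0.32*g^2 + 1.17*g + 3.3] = 0.64*g + 1.17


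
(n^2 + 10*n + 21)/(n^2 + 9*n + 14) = (n + 3)/(n + 2)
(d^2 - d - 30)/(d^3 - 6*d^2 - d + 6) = (d + 5)/(d^2 - 1)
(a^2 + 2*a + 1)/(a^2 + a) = (a + 1)/a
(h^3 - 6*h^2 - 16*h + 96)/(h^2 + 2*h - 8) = (h^2 - 10*h + 24)/(h - 2)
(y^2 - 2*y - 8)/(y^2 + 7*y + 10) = (y - 4)/(y + 5)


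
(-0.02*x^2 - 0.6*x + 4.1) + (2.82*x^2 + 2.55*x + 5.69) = 2.8*x^2 + 1.95*x + 9.79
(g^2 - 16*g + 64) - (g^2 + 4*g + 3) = 61 - 20*g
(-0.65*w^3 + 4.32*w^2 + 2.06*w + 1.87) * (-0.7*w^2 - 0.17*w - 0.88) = 0.455*w^5 - 2.9135*w^4 - 1.6044*w^3 - 5.4608*w^2 - 2.1307*w - 1.6456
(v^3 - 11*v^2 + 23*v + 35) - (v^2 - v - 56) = v^3 - 12*v^2 + 24*v + 91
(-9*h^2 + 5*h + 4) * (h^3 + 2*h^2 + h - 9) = -9*h^5 - 13*h^4 + 5*h^3 + 94*h^2 - 41*h - 36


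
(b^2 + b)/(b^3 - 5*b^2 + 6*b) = (b + 1)/(b^2 - 5*b + 6)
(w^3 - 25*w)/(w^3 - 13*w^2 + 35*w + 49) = w*(w^2 - 25)/(w^3 - 13*w^2 + 35*w + 49)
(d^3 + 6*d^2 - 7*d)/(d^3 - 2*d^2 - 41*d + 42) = d*(d + 7)/(d^2 - d - 42)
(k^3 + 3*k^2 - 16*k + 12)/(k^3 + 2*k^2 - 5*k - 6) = (k^2 + 5*k - 6)/(k^2 + 4*k + 3)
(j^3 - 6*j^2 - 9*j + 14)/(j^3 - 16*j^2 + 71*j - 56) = (j + 2)/(j - 8)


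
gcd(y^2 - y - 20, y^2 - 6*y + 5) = y - 5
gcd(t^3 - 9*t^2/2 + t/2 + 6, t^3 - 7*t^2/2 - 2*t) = t - 4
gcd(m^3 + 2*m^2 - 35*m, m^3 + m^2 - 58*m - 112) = m + 7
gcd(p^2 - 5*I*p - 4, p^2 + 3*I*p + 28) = p - 4*I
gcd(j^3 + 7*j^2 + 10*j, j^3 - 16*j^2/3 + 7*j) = j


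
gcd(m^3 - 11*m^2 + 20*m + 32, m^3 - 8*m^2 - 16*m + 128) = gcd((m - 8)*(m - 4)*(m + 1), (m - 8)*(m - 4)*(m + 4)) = m^2 - 12*m + 32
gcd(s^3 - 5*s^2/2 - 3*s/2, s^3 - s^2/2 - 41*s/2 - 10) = s + 1/2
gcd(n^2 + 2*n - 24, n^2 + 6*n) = n + 6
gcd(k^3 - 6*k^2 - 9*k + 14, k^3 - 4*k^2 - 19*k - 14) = k^2 - 5*k - 14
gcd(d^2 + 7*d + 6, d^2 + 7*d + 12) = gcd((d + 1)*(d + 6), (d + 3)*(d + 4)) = 1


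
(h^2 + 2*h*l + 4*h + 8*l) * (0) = 0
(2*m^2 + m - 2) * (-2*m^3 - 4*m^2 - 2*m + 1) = -4*m^5 - 10*m^4 - 4*m^3 + 8*m^2 + 5*m - 2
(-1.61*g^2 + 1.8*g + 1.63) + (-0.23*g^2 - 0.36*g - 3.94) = -1.84*g^2 + 1.44*g - 2.31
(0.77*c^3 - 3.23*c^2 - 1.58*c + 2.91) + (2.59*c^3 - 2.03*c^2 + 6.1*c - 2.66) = 3.36*c^3 - 5.26*c^2 + 4.52*c + 0.25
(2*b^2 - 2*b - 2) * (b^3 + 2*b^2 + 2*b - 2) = 2*b^5 + 2*b^4 - 2*b^3 - 12*b^2 + 4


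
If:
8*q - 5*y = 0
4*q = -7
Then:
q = -7/4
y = -14/5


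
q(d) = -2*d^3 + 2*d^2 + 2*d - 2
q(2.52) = -16.27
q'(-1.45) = -16.42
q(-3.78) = 127.04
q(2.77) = -23.62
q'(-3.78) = -98.85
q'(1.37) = -3.78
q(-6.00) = 490.00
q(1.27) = -0.33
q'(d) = -6*d^2 + 4*d + 2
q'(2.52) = -26.02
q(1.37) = -0.65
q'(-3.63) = -91.58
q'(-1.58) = -19.30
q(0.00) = -2.00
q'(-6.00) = -238.00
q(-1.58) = 7.72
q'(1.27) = -2.60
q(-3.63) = 112.76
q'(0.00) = 2.00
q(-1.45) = 5.40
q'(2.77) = -32.96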